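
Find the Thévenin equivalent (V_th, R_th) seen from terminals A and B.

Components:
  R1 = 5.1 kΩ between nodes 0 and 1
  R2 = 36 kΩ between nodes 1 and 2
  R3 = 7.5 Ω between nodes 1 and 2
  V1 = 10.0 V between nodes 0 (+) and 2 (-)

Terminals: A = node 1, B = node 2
Step 1 — V_th is the open-circuit voltage V_A - V_B (nothing connected across the terminals).
Nodal analysis, taking node 2 as the 0 V reference.
Source V1 fixes V_0 = 10 V.
KCL at each unknown node (sum of currents leaving = 0; resistances in Ω):
  Node 1: (V_1 - 10)/5100 + (V_1 - 0)/36000 + (V_1 - 0)/7.5 = 0
Collecting terms: 0.1336 × V_1 = 0.001961  =>  V_1 = 0.01468 V
V_th = V_1 - V_2 = 0.01468 - 0 = 0.01468 V
Step 2 — R_th: zero the source — replace V1 by a short circuit (node 2 merges into node 0) — and find the resistance seen between A (node 1) and B (node 0).
Reduce the network between node 1 (A) and node 0 (B) by series/parallel combination:
  Rp1 = R1 ‖ R2 ‖ R3 (parallel, all between nodes 0 and 1) = 1/(1/5100 + 1/36000 + 1/7.5) = 7.487 Ω
R_th = 7.487 Ω

Final answer: V_th = 0.01468 V, R_th = 7.487 Ω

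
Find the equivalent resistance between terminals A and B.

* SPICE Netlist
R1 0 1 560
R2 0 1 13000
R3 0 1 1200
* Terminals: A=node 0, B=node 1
Reduce the network between node 0 (A) and node 1 (B) by series/parallel combination:
  Rp1 = R1 ‖ R2 ‖ R3 (parallel, all between nodes 0 and 1) = 1/(1/560 + 1/13000 + 1/1200) = 370.9 Ω
R_eq = 370.9 Ω

Final answer: 370.9 Ω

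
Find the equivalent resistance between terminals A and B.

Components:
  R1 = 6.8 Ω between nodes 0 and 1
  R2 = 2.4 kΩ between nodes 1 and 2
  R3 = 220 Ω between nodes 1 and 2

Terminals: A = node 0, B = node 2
Reduce the network between node 0 (A) and node 2 (B) by series/parallel combination:
  Rp1 = R2 ‖ R3 (parallel, both between nodes 1 and 2) = 1/(1/2400 + 1/220) = 201.5 Ω
  Rs1 = R1 + Rp1 (series, joined only at node 1) = 6.8 + 201.5 = 208.3 Ω
R_eq = 208.3 Ω

Final answer: 208.3 Ω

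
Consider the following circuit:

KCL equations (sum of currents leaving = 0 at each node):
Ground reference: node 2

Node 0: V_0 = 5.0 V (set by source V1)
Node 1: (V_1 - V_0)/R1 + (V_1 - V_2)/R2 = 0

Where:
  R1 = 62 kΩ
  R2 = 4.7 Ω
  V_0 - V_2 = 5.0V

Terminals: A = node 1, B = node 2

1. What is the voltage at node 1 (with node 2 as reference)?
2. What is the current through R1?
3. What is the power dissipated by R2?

Nodal analysis, taking node 2 as the 0 V reference.
Source V1 fixes V_0 = 5 V.
KCL at each unknown node (sum of currents leaving = 0; resistances in Ω):
  Node 1: (V_1 - 5)/62000 + (V_1 - 0)/4.7 = 0
Collecting terms: 0.2128 × V_1 = 0.00008065  =>  V_1 = 0.000379 V
Part 1:
  Read off the nodal solution: V_1 = 0.000379 V
Part 2:
  I_R1 = (V_0 - V_1)/R1 = (5 - 0.000379)/62000 = 0.00008064 A
  Magnitude: I_R1 = 0.00008064 A
Part 3:
  I_R2 = (V_1 - V_2)/R2 = (0.000379 - 0)/4.7 = 0.00008064 A
  P_R2 = I_R2² × R2 = (0.00008064)² × 4.7 = 0.00000003056 W

Final answers:
1. V_1 = 0.000379 V
2. I_R1 = 8.064e-05 A
3. P_R2 = 3.056e-08 W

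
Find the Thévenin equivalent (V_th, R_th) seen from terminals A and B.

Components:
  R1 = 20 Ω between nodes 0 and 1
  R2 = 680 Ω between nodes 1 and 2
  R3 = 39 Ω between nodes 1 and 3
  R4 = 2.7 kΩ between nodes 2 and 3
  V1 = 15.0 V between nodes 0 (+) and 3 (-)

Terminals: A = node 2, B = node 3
Step 1 — V_th is the open-circuit voltage V_A - V_B (nothing connected across the terminals).
Nodal analysis, taking node 3 as the 0 V reference.
Source V1 fixes V_0 = 15 V.
KCL at each unknown node (sum of currents leaving = 0; resistances in Ω):
  Node 1: (V_1 - 15)/20 + (V_1 - V_2)/680 + (V_1 - 0)/39 = 0
  Node 2: (V_2 - V_1)/680 + (V_2 - 0)/2700 = 0
Collecting terms (coefficients in siemens):
  0.07711·V_1 - 0.001471·V_2 = 0.75
  0.001841·V_2 - 0.001471·V_1 = 0
Determinant D = (0.07711)(0.001841) - (-0.001471)(-0.001471) = 0.0001398
V_1 = [(0.75)(0.001841) - (-0.001471)(0)]/D = 9.877 V
V_2 = [(0.07711)(0) - (0.75)(-0.001471)]/D = 7.89 V
V_th = V_2 - V_3 = 7.89 - 0 = 7.89 V
Step 2 — R_th: zero the source — replace V1 by a short circuit (node 3 merges into node 0) — and find the resistance seen between A (node 2) and B (node 0).
Reduce the network between node 2 (A) and node 0 (B) by series/parallel combination:
  Rp1 = R1 ‖ R3 (parallel, both between nodes 0 and 1) = 1/(1/20 + 1/39) = 13.22 Ω
  Rs1 = R2 + Rp1 (series, joined only at node 1) = 680 + 13.22 = 693.2 Ω
  Rp2 = R4 ‖ Rs1 (parallel, both between nodes 0 and 2) = 1/(1/2700 + 1/693.2) = 551.6 Ω
R_th = 551.6 Ω

Final answer: V_th = 7.89 V, R_th = 551.6 Ω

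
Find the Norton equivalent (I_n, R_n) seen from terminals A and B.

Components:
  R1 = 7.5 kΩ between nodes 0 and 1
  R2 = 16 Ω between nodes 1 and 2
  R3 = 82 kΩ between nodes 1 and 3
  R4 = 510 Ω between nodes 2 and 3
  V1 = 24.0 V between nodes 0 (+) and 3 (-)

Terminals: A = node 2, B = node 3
Find the Thévenin equivalent first; then I_n = V_th/R_th and R_n = R_th.
Step 1 — V_th is the open-circuit voltage V_A - V_B (nothing connected across the terminals).
Nodal analysis, taking node 3 as the 0 V reference.
Source V1 fixes V_0 = 24 V.
KCL at each unknown node (sum of currents leaving = 0; resistances in Ω):
  Node 1: (V_1 - 24)/7500 + (V_1 - V_2)/16 + (V_1 - 0)/82000 = 0
  Node 2: (V_2 - V_1)/16 + (V_2 - 0)/510 = 0
Collecting terms (coefficients in siemens):
  0.06265·V_1 - 0.0625·V_2 = 0.0032
  0.06446·V_2 - 0.0625·V_1 = 0
Determinant D = (0.06265)(0.06446) - (-0.0625)(-0.0625) = 0.0001319
V_1 = [(0.0032)(0.06446) - (-0.0625)(0)]/D = 1.564 V
V_2 = [(0.06265)(0) - (0.0032)(-0.0625)]/D = 1.516 V
V_th = V_2 - V_3 = 1.516 - 0 = 1.516 V
Step 2 — R_th: zero the source — replace V1 by a short circuit (node 3 merges into node 0) — and find the resistance seen between A (node 2) and B (node 0).
Reduce the network between node 2 (A) and node 0 (B) by series/parallel combination:
  Rp1 = R1 ‖ R3 (parallel, both between nodes 0 and 1) = 1/(1/7500 + 1/82000) = 6872 Ω
  Rs1 = R2 + Rp1 (series, joined only at node 1) = 16 + 6872 = 6888 Ω
  Rp2 = R4 ‖ Rs1 (parallel, both between nodes 0 and 2) = 1/(1/510 + 1/6888) = 474.8 Ω
R_th = 474.8 Ω
I_n = V_th/R_th = 1.516/474.8 = 0.003193 A, and R_n = R_th = 474.8 Ω

Final answer: I_n = 0.003193 A, R_n = 474.8 Ω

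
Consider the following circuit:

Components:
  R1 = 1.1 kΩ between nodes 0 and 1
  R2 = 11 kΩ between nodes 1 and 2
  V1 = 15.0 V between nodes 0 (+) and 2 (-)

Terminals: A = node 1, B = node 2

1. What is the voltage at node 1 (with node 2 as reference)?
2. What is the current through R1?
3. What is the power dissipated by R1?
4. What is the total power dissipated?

Nodal analysis, taking node 2 as the 0 V reference.
Source V1 fixes V_0 = 15 V.
KCL at each unknown node (sum of currents leaving = 0; resistances in Ω):
  Node 1: (V_1 - 15)/1100 + (V_1 - 0)/11000 = 0
Collecting terms: 0.001 × V_1 = 0.01364  =>  V_1 = 13.64 V
Part 1:
  Read off the nodal solution: V_1 = 13.64 V
Part 2:
  I_R1 = (V_0 - V_1)/R1 = (15 - 13.64)/1100 = 0.00124 A
  Magnitude: I_R1 = 0.00124 A
Part 3:
  I_R1 = (V_0 - V_1)/R1 = (15 - 13.64)/1100 = 0.00124 A
  P_R1 = I_R1² × R1 = (0.00124)² × 1100 = 0.00169 W
Part 4:
  Power in each resistor, P = (ΔV)²/R:
    P_R1 = (15 - 13.64)²/1100 = 0.00169 W
    P_R2 = (13.64 - 0)²/11000 = 0.0169 W
  P_total = P_R1 + P_R2 = 0.0186 W

Final answers:
1. V_1 = 13.64 V
2. I_R1 = 0.00124 A
3. P_R1 = 0.00169 W
4. P_total = 0.0186 W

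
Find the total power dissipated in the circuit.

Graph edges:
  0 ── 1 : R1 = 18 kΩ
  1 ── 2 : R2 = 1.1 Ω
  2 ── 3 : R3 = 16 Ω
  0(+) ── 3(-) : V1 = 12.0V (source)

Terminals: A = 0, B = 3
Nodal analysis, taking node 3 as the 0 V reference.
Source V1 fixes V_0 = 12 V.
KCL at each unknown node (sum of currents leaving = 0; resistances in Ω):
  Node 1: (V_1 - 12)/18000 + (V_1 - V_2)/1.1 = 0
  Node 2: (V_2 - V_1)/1.1 + (V_2 - 0)/16 = 0
Collecting terms (coefficients in siemens):
  0.9091·V_1 - 0.9091·V_2 = 0.0006667
  0.9716·V_2 - 0.9091·V_1 = 0
Determinant D = (0.9091)(0.9716) - (-0.9091)(-0.9091) = 0.05687
V_1 = [(0.0006667)(0.9716) - (-0.9091)(0)]/D = 0.01139 V
V_2 = [(0.9091)(0) - (0.0006667)(-0.9091)]/D = 0.01066 V
Power in each resistor, P = (ΔV)²/R:
  P_R1 = (12 - 0.01139)²/18000 = 0.007985 W
  P_R2 = (0.01139 - 0.01066)²/1.1 = 0.000000488 W
  P_R3 = (0.01066 - 0)²/16 = 0.000007098 W
P_total = P_R1 + P_R2 + P_R3 = 0.007992 W

Final answer: 0.007992 W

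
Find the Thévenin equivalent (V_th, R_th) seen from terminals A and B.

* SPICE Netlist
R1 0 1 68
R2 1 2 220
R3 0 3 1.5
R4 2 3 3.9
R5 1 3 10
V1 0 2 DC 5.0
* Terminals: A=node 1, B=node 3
Step 1 — V_th is the open-circuit voltage V_A - V_B (nothing connected across the terminals).
Nodal analysis, taking node 2 as the 0 V reference.
Source V1 fixes V_0 = 5 V.
KCL at each unknown node (sum of currents leaving = 0; resistances in Ω):
  Node 1: (V_1 - 5)/68 + (V_1 - 0)/220 + (V_1 - V_3)/10 = 0
  Node 3: (V_3 - 5)/1.5 + (V_3 - 0)/3.9 + (V_3 - V_1)/10 = 0
Collecting terms (coefficients in siemens):
  0.1193·V_1 - 0.1·V_3 = 0.07353
  1.023·V_3 - 0.1·V_1 = 3.333
Determinant D = (0.1193)(1.023) - (-0.1)(-0.1) = 0.112
V_1 = [(0.07353)(1.023) - (-0.1)(3.333)]/D = 3.648 V
V_3 = [(0.1193)(3.333) - (0.07353)(-0.1)]/D = 3.615 V
V_th = V_1 - V_3 = 3.648 - 3.615 = 0.03305 V
Step 2 — R_th: zero the source — replace V1 by a short circuit (node 2 merges into node 0) — and find the resistance seen between A (node 1) and B (node 3).
Reduce the network between node 1 (A) and node 3 (B) by series/parallel combination:
  Rp1 = R1 ‖ R2 (parallel, both between nodes 0 and 1) = 1/(1/68 + 1/220) = 51.94 Ω
  Rp2 = R3 ‖ R4 (parallel, both between nodes 0 and 3) = 1/(1/1.5 + 1/3.9) = 1.083 Ω
  Rs1 = Rp1 + Rp2 (series, joined only at node 0) = 51.94 + 1.083 = 53.03 Ω
  Rp3 = R5 ‖ Rs1 (parallel, both between nodes 1 and 3) = 1/(1/10 + 1/53.03) = 8.413 Ω
R_th = 8.413 Ω

Final answer: V_th = 0.03305 V, R_th = 8.413 Ω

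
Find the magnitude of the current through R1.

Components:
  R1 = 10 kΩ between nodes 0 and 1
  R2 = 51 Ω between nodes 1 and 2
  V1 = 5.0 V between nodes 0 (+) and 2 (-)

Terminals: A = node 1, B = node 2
Nodal analysis, taking node 2 as the 0 V reference.
Source V1 fixes V_0 = 5 V.
KCL at each unknown node (sum of currents leaving = 0; resistances in Ω):
  Node 1: (V_1 - 5)/10000 + (V_1 - 0)/51 = 0
Collecting terms: 0.01971 × V_1 = 0.0005  =>  V_1 = 0.02537 V
I_R1 = (V_0 - V_1)/R1 = (5 - 0.02537)/10000 = 0.0004975 A
|I_R1| = 0.0004975 A

Final answer: |I_R1| = 0.0004975 A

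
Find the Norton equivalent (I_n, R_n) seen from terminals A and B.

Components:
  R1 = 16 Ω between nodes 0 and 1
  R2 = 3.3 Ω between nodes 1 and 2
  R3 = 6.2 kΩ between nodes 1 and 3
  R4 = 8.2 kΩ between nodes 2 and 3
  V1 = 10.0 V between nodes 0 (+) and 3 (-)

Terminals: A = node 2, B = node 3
Find the Thévenin equivalent first; then I_n = V_th/R_th and R_n = R_th.
Step 1 — V_th is the open-circuit voltage V_A - V_B (nothing connected across the terminals).
Nodal analysis, taking node 3 as the 0 V reference.
Source V1 fixes V_0 = 10 V.
KCL at each unknown node (sum of currents leaving = 0; resistances in Ω):
  Node 1: (V_1 - 10)/16 + (V_1 - V_2)/3.3 + (V_1 - 0)/6200 = 0
  Node 2: (V_2 - V_1)/3.3 + (V_2 - 0)/8200 = 0
Collecting terms (coefficients in siemens):
  0.3657·V_1 - 0.303·V_2 = 0.625
  0.3032·V_2 - 0.303·V_1 = 0
Determinant D = (0.3657)(0.3032) - (-0.303)(-0.303) = 0.01903
V_1 = [(0.625)(0.3032) - (-0.303)(0)]/D = 9.955 V
V_2 = [(0.3657)(0) - (0.625)(-0.303)]/D = 9.951 V
V_th = V_2 - V_3 = 9.951 - 0 = 9.951 V
Step 2 — R_th: zero the source — replace V1 by a short circuit (node 3 merges into node 0) — and find the resistance seen between A (node 2) and B (node 0).
Reduce the network between node 2 (A) and node 0 (B) by series/parallel combination:
  Rp1 = R1 ‖ R3 (parallel, both between nodes 0 and 1) = 1/(1/16 + 1/6200) = 15.96 Ω
  Rs1 = R2 + Rp1 (series, joined only at node 1) = 3.3 + 15.96 = 19.26 Ω
  Rp2 = R4 ‖ Rs1 (parallel, both between nodes 0 and 2) = 1/(1/8200 + 1/19.26) = 19.21 Ω
R_th = 19.21 Ω
I_n = V_th/R_th = 9.951/19.21 = 0.5179 A, and R_n = R_th = 19.21 Ω

Final answer: I_n = 0.5179 A, R_n = 19.21 Ω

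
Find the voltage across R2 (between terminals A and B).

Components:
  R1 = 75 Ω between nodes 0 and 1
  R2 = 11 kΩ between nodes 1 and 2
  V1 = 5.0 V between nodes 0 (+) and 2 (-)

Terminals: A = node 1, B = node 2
R1 and R2 are in series across V1 (node 0 → node 1 → node 2), and the output A–B is taken across R2, so this is a voltage divider.
Series current: I = V1/(R1 + R2) = 5/(75 + 11000) = 5/11080 = 0.0004515 A
V_R2 = I × R2 = V1 × R2/(R1 + R2) = 5 × 11000/11080 = 4.966 V

Final answer: 4.966 V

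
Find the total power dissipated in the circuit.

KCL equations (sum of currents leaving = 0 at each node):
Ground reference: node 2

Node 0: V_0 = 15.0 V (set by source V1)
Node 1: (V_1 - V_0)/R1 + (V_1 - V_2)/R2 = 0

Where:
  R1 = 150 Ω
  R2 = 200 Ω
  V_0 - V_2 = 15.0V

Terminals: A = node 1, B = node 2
Nodal analysis, taking node 2 as the 0 V reference.
Source V1 fixes V_0 = 15 V.
KCL at each unknown node (sum of currents leaving = 0; resistances in Ω):
  Node 1: (V_1 - 15)/150 + (V_1 - 0)/200 = 0
Collecting terms: 0.01167 × V_1 = 0.1  =>  V_1 = 8.571 V
Power in each resistor, P = (ΔV)²/R:
  P_R1 = (15 - 8.571)²/150 = 0.2755 W
  P_R2 = (8.571 - 0)²/200 = 0.3673 W
P_total = P_R1 + P_R2 = 0.6429 W

Final answer: 0.6429 W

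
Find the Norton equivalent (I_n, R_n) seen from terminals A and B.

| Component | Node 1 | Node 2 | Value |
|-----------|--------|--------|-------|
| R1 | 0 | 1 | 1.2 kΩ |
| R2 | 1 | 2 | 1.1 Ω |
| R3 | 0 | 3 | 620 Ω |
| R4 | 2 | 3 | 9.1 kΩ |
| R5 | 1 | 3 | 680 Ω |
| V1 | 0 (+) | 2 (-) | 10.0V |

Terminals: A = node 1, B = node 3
Find the Thévenin equivalent first; then I_n = V_th/R_th and R_n = R_th.
Step 1 — V_th is the open-circuit voltage V_A - V_B (nothing connected across the terminals).
Nodal analysis, taking node 2 as the 0 V reference.
Source V1 fixes V_0 = 10 V.
KCL at each unknown node (sum of currents leaving = 0; resistances in Ω):
  Node 1: (V_1 - 10)/1200 + (V_1 - 0)/1.1 + (V_1 - V_3)/680 = 0
  Node 3: (V_3 - 10)/620 + (V_3 - 0)/9100 + (V_3 - V_1)/680 = 0
Collecting terms (coefficients in siemens):
  0.9114·V_1 - 0.001471·V_3 = 0.008333
  0.003193·V_3 - 0.001471·V_1 = 0.01613
Determinant D = (0.9114)(0.003193) - (-0.001471)(-0.001471) = 0.002908
V_1 = [(0.008333)(0.003193) - (-0.001471)(0.01613)]/D = 0.01731 V
V_3 = [(0.9114)(0.01613) - (0.008333)(-0.001471)]/D = 5.059 V
V_th = V_1 - V_3 = 0.01731 - 5.059 = -5.041 V
Step 2 — R_th: zero the source — replace V1 by a short circuit (node 2 merges into node 0) — and find the resistance seen between A (node 1) and B (node 3).
Reduce the network between node 1 (A) and node 3 (B) by series/parallel combination:
  Rp1 = R1 ‖ R2 (parallel, both between nodes 0 and 1) = 1/(1/1200 + 1/1.1) = 1.099 Ω
  Rp2 = R3 ‖ R4 (parallel, both between nodes 0 and 3) = 1/(1/620 + 1/9100) = 580.5 Ω
  Rs1 = Rp1 + Rp2 (series, joined only at node 0) = 1.099 + 580.5 = 581.6 Ω
  Rp3 = R5 ‖ Rs1 (parallel, both between nodes 1 and 3) = 1/(1/680 + 1/581.6) = 313.5 Ω
R_th = 313.5 Ω
I_n = V_th/R_th = -5.041/313.5 = -0.01608 A, and R_n = R_th = 313.5 Ω

Final answer: I_n = -0.01608 A, R_n = 313.5 Ω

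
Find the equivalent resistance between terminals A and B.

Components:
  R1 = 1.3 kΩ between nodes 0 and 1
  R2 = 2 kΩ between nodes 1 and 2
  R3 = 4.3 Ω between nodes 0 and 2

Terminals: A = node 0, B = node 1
Reduce the network between node 0 (A) and node 1 (B) by series/parallel combination:
  Rs1 = R3 + R2 (series, joined only at node 2) = 4.3 + 2000 = 2004 Ω
  Rp1 = R1 ‖ Rs1 (parallel, both between nodes 0 and 1) = 1/(1/1300 + 1/2004) = 788.5 Ω
R_eq = 788.5 Ω

Final answer: 788.5 Ω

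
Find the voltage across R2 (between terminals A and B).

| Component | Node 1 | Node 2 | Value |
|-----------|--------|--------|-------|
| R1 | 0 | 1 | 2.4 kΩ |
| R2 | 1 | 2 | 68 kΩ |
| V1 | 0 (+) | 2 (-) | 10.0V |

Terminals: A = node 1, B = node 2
R1 and R2 are in series across V1 (node 0 → node 1 → node 2), and the output A–B is taken across R2, so this is a voltage divider.
Series current: I = V1/(R1 + R2) = 10/(2400 + 68000) = 10/70400 = 0.000142 A
V_R2 = I × R2 = V1 × R2/(R1 + R2) = 10 × 68000/70400 = 9.659 V

Final answer: 9.659 V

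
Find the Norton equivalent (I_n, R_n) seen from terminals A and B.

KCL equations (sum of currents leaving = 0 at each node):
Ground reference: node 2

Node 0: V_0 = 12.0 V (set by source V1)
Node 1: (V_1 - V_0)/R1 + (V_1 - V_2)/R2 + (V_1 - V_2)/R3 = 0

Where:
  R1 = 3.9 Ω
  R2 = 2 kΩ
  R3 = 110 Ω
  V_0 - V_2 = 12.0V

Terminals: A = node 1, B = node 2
Find the Thévenin equivalent first; then I_n = V_th/R_th and R_n = R_th.
Step 1 — V_th is the open-circuit voltage V_A - V_B (nothing connected across the terminals).
Nodal analysis, taking node 2 as the 0 V reference.
Source V1 fixes V_0 = 12 V.
KCL at each unknown node (sum of currents leaving = 0; resistances in Ω):
  Node 1: (V_1 - 12)/3.9 + (V_1 - 0)/2000 + (V_1 - 0)/110 = 0
Collecting terms: 0.266 × V_1 = 3.077  =>  V_1 = 11.57 V
V_th = V_1 - V_2 = 11.57 - 0 = 11.57 V
Step 2 — R_th: zero the source — replace V1 by a short circuit (node 2 merges into node 0) — and find the resistance seen between A (node 1) and B (node 0).
Reduce the network between node 1 (A) and node 0 (B) by series/parallel combination:
  Rp1 = R1 ‖ R2 ‖ R3 (parallel, all between nodes 0 and 1) = 1/(1/3.9 + 1/2000 + 1/110) = 3.759 Ω
R_th = 3.759 Ω
I_n = V_th/R_th = 11.57/3.759 = 3.077 A, and R_n = R_th = 3.759 Ω

Final answer: I_n = 3.077 A, R_n = 3.759 Ω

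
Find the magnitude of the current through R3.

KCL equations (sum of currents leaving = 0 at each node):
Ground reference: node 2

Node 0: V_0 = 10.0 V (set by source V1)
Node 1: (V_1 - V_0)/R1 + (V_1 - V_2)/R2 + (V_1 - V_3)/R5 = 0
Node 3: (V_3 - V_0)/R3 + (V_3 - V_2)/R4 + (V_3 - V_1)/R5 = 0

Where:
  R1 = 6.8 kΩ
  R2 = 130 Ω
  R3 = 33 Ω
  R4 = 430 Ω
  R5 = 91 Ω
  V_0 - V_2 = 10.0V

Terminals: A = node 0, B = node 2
Nodal analysis, taking node 2 as the 0 V reference.
Source V1 fixes V_0 = 10 V.
KCL at each unknown node (sum of currents leaving = 0; resistances in Ω):
  Node 1: (V_1 - 10)/6800 + (V_1 - 0)/130 + (V_1 - V_3)/91 = 0
  Node 3: (V_3 - 10)/33 + (V_3 - 0)/430 + (V_3 - V_1)/91 = 0
Collecting terms (coefficients in siemens):
  0.01883·V_1 - 0.01099·V_3 = 0.001471
  0.04362·V_3 - 0.01099·V_1 = 0.303
Determinant D = (0.01883)(0.04362) - (-0.01099)(-0.01099) = 0.0007005
V_1 = [(0.001471)(0.04362) - (-0.01099)(0.303)]/D = 4.845 V
V_3 = [(0.01883)(0.303) - (0.001471)(-0.01099)]/D = 8.168 V
I_R3 = (V_0 - V_3)/R3 = (10 - 8.168)/33 = 0.05551 A
|I_R3| = 0.05551 A

Final answer: |I_R3| = 0.05551 A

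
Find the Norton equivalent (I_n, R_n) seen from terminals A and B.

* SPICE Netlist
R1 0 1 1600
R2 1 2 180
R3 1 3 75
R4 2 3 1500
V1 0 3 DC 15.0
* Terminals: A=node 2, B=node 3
Find the Thévenin equivalent first; then I_n = V_th/R_th and R_n = R_th.
Step 1 — V_th is the open-circuit voltage V_A - V_B (nothing connected across the terminals).
Nodal analysis, taking node 3 as the 0 V reference.
Source V1 fixes V_0 = 15 V.
KCL at each unknown node (sum of currents leaving = 0; resistances in Ω):
  Node 1: (V_1 - 15)/1600 + (V_1 - V_2)/180 + (V_1 - 0)/75 = 0
  Node 2: (V_2 - V_1)/180 + (V_2 - 0)/1500 = 0
Collecting terms (coefficients in siemens):
  0.01951·V_1 - 0.005556·V_2 = 0.009375
  0.006222·V_2 - 0.005556·V_1 = 0
Determinant D = (0.01951)(0.006222) - (-0.005556)(-0.005556) = 0.00009056
V_1 = [(0.009375)(0.006222) - (-0.005556)(0)]/D = 0.6442 V
V_2 = [(0.01951)(0) - (0.009375)(-0.005556)]/D = 0.5752 V
V_th = V_2 - V_3 = 0.5752 - 0 = 0.5752 V
Step 2 — R_th: zero the source — replace V1 by a short circuit (node 3 merges into node 0) — and find the resistance seen between A (node 2) and B (node 0).
Reduce the network between node 2 (A) and node 0 (B) by series/parallel combination:
  Rp1 = R1 ‖ R3 (parallel, both between nodes 0 and 1) = 1/(1/1600 + 1/75) = 71.64 Ω
  Rs1 = R2 + Rp1 (series, joined only at node 1) = 180 + 71.64 = 251.6 Ω
  Rp2 = R4 ‖ Rs1 (parallel, both between nodes 0 and 2) = 1/(1/1500 + 1/251.6) = 215.5 Ω
R_th = 215.5 Ω
I_n = V_th/R_th = 0.5752/215.5 = 0.002669 A, and R_n = R_th = 215.5 Ω

Final answer: I_n = 0.002669 A, R_n = 215.5 Ω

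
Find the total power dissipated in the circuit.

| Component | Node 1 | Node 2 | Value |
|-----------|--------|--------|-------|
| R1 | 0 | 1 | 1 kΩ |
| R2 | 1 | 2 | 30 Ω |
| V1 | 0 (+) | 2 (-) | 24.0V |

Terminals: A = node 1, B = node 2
Nodal analysis, taking node 2 as the 0 V reference.
Source V1 fixes V_0 = 24 V.
KCL at each unknown node (sum of currents leaving = 0; resistances in Ω):
  Node 1: (V_1 - 24)/1000 + (V_1 - 0)/30 = 0
Collecting terms: 0.03433 × V_1 = 0.024  =>  V_1 = 0.699 V
Power in each resistor, P = (ΔV)²/R:
  P_R1 = (24 - 0.699)²/1000 = 0.5429 W
  P_R2 = (0.699 - 0)²/30 = 0.01629 W
P_total = P_R1 + P_R2 = 0.5592 W

Final answer: 0.5592 W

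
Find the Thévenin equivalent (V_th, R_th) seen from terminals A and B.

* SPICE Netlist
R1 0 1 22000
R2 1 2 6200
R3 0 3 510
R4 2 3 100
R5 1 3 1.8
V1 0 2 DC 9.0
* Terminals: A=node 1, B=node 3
Step 1 — V_th is the open-circuit voltage V_A - V_B (nothing connected across the terminals).
Nodal analysis, taking node 2 as the 0 V reference.
Source V1 fixes V_0 = 9 V.
KCL at each unknown node (sum of currents leaving = 0; resistances in Ω):
  Node 1: (V_1 - 9)/22000 + (V_1 - 0)/6200 + (V_1 - V_3)/1.8 = 0
  Node 3: (V_3 - 9)/510 + (V_3 - 0)/100 + (V_3 - V_1)/1.8 = 0
Collecting terms (coefficients in siemens):
  0.5558·V_1 - 0.5556·V_3 = 0.0004091
  0.5675·V_3 - 0.5556·V_1 = 0.01765
Determinant D = (0.5558)(0.5675) - (-0.5556)(-0.5556) = 0.006762
V_1 = [(0.0004091)(0.5675) - (-0.5556)(0.01765)]/D = 1.484 V
V_3 = [(0.5558)(0.01765) - (0.0004091)(-0.5556)]/D = 1.484 V
V_th = V_1 - V_3 = 1.484 - 1.484 = 0.0001841 V
Step 2 — R_th: zero the source — replace V1 by a short circuit (node 2 merges into node 0) — and find the resistance seen between A (node 1) and B (node 3).
Reduce the network between node 1 (A) and node 3 (B) by series/parallel combination:
  Rp1 = R1 ‖ R2 (parallel, both between nodes 0 and 1) = 1/(1/22000 + 1/6200) = 4837 Ω
  Rp2 = R3 ‖ R4 (parallel, both between nodes 0 and 3) = 1/(1/510 + 1/100) = 83.61 Ω
  Rs1 = Rp1 + Rp2 (series, joined only at node 0) = 4837 + 83.61 = 4920 Ω
  Rp3 = R5 ‖ Rs1 (parallel, both between nodes 1 and 3) = 1/(1/1.8 + 1/4920) = 1.799 Ω
R_th = 1.799 Ω

Final answer: V_th = 0.0001841 V, R_th = 1.799 Ω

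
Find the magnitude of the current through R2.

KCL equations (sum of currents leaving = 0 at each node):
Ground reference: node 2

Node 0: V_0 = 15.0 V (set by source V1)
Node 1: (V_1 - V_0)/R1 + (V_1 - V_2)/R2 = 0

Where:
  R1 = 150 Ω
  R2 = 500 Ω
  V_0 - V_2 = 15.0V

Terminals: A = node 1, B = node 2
Nodal analysis, taking node 2 as the 0 V reference.
Source V1 fixes V_0 = 15 V.
KCL at each unknown node (sum of currents leaving = 0; resistances in Ω):
  Node 1: (V_1 - 15)/150 + (V_1 - 0)/500 = 0
Collecting terms: 0.008667 × V_1 = 0.1  =>  V_1 = 11.54 V
I_R2 = (V_1 - V_2)/R2 = (11.54 - 0)/500 = 0.02308 A
|I_R2| = 0.02308 A

Final answer: |I_R2| = 0.02308 A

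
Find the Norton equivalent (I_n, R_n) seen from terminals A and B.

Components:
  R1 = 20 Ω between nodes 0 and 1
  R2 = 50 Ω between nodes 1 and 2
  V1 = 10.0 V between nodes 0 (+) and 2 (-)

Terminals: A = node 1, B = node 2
Find the Thévenin equivalent first; then I_n = V_th/R_th and R_n = R_th.
Step 1 — V_th is the open-circuit voltage V_A - V_B (nothing connected across the terminals).
Nodal analysis, taking node 2 as the 0 V reference.
Source V1 fixes V_0 = 10 V.
KCL at each unknown node (sum of currents leaving = 0; resistances in Ω):
  Node 1: (V_1 - 10)/20 + (V_1 - 0)/50 = 0
Collecting terms: 0.07 × V_1 = 0.5  =>  V_1 = 7.143 V
V_th = V_1 - V_2 = 7.143 - 0 = 7.143 V
Step 2 — R_th: zero the source — replace V1 by a short circuit (node 2 merges into node 0) — and find the resistance seen between A (node 1) and B (node 0).
Reduce the network between node 1 (A) and node 0 (B) by series/parallel combination:
  Rp1 = R1 ‖ R2 (parallel, both between nodes 0 and 1) = 1/(1/20 + 1/50) = 14.29 Ω
R_th = 14.29 Ω
I_n = V_th/R_th = 7.143/14.29 = 0.5 A, and R_n = R_th = 14.29 Ω

Final answer: I_n = 0.5 A, R_n = 14.29 Ω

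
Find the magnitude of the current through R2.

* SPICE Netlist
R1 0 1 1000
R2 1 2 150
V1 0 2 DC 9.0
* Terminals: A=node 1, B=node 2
Nodal analysis, taking node 2 as the 0 V reference.
Source V1 fixes V_0 = 9 V.
KCL at each unknown node (sum of currents leaving = 0; resistances in Ω):
  Node 1: (V_1 - 9)/1000 + (V_1 - 0)/150 = 0
Collecting terms: 0.007667 × V_1 = 0.009  =>  V_1 = 1.174 V
I_R2 = (V_1 - V_2)/R2 = (1.174 - 0)/150 = 0.007826 A
|I_R2| = 0.007826 A

Final answer: |I_R2| = 0.007826 A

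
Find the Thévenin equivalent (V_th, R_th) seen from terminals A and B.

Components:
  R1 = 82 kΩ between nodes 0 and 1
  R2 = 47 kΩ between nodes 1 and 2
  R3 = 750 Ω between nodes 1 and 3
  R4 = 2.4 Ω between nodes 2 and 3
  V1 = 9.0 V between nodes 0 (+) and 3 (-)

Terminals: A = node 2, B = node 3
Step 1 — V_th is the open-circuit voltage V_A - V_B (nothing connected across the terminals).
Nodal analysis, taking node 3 as the 0 V reference.
Source V1 fixes V_0 = 9 V.
KCL at each unknown node (sum of currents leaving = 0; resistances in Ω):
  Node 1: (V_1 - 9)/82000 + (V_1 - V_2)/47000 + (V_1 - 0)/750 = 0
  Node 2: (V_2 - V_1)/47000 + (V_2 - 0)/2.4 = 0
Collecting terms (coefficients in siemens):
  0.001367·V_1 - 0.00002128·V_2 = 0.0001098
  0.4167·V_2 - 0.00002128·V_1 = 0
Determinant D = (0.001367)(0.4167) - (-0.00002128)(-0.00002128) = 0.0005695
V_1 = [(0.0001098)(0.4167) - (-0.00002128)(0)]/D = 0.0803 V
V_2 = [(0.001367)(0) - (0.0001098)(-0.00002128)]/D = 0.0000041 V
V_th = V_2 - V_3 = 0.0000041 - 0 = 0.0000041 V
Step 2 — R_th: zero the source — replace V1 by a short circuit (node 3 merges into node 0) — and find the resistance seen between A (node 2) and B (node 0).
Reduce the network between node 2 (A) and node 0 (B) by series/parallel combination:
  Rp1 = R1 ‖ R3 (parallel, both between nodes 0 and 1) = 1/(1/82000 + 1/750) = 743.2 Ω
  Rs1 = R2 + Rp1 (series, joined only at node 1) = 47000 + 743.2 = 47740 Ω
  Rp2 = R4 ‖ Rs1 (parallel, both between nodes 0 and 2) = 1/(1/2.4 + 1/47740) = 2.4 Ω
R_th = 2.4 Ω

Final answer: V_th = 4.1e-06 V, R_th = 2.4 Ω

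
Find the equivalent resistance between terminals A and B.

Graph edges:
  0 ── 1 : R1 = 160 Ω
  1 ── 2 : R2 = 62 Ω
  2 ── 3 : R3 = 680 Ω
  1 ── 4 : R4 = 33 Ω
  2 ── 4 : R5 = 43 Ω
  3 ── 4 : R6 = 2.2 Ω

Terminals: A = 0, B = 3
The network is not a plain series/parallel combination. Inject a 1 A test current into terminal A (node 0) and return it from terminal B (node 3); then R_eq = V_A / (1 A).
Nodal analysis, taking node 3 as the 0 V reference.
Current source I_test pushes 1 A into node 0 and draws it out of node 3.
KCL at each unknown node (sum of currents leaving = 0; resistances in Ω):
  Node 0: (V_0 - V_1)/160 - 1 = 0
  Node 1: (V_1 - V_0)/160 + (V_1 - V_2)/62 + (V_1 - V_4)/33 = 0
  Node 2: (V_2 - V_1)/62 + (V_2 - 0)/680 + (V_2 - V_4)/43 = 0
  Node 4: (V_4 - V_1)/33 + (V_4 - V_2)/43 + (V_4 - 0)/2.2 = 0
Collecting terms (coefficients in siemens):
  0.00625·V_0 - 0.00625·V_1 = 1
  0.05268·V_1 - 0.00625·V_0 - 0.01613·V_2 - 0.0303·V_4 = 0
  0.04086·V_2 - 0.01613·V_1 - 0.02326·V_4 = 0
  0.5081·V_4 - 0.0303·V_1 - 0.02326·V_2 = 0
Solving these 4 simultaneous equations (Gaussian elimination) gives:
  V_0 = 187.1 V, V_1 = 27.09 V, V_2 = 11.92 V, V_4 = 2.161 V
R_eq = V_0 / 1 A = 187.1 Ω

Final answer: 187.1 Ω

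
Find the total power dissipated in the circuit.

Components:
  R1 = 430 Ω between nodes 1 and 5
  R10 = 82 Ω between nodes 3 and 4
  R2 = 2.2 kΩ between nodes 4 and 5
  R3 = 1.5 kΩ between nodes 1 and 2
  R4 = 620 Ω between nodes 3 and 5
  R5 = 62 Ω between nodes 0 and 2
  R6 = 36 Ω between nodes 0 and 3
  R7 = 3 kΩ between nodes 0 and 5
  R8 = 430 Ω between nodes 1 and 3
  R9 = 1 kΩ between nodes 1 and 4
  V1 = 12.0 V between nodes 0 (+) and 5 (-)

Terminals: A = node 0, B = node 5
Nodal analysis, taking node 5 as the 0 V reference.
Source V1 fixes V_0 = 12 V.
KCL at each unknown node (sum of currents leaving = 0; resistances in Ω):
  Node 1: (V_1 - 0)/430 + (V_1 - V_2)/1500 + (V_1 - V_3)/430 + (V_1 - V_4)/1000 = 0
  Node 2: (V_2 - V_1)/1500 + (V_2 - 12)/62 = 0
  Node 3: (V_3 - 0)/620 + (V_3 - 12)/36 + (V_3 - V_1)/430 + (V_3 - V_4)/82 = 0
  Node 4: (V_4 - 0)/2200 + (V_4 - V_1)/1000 + (V_4 - V_3)/82 = 0
Collecting terms (coefficients in siemens):
  0.006318·V_1 - 0.0006667·V_2 - 0.002326·V_3 - 0.001·V_4 = 0
  0.0168·V_2 - 0.0006667·V_1 = 0.1935
  0.04391·V_3 - 0.002326·V_1 - 0.0122·V_4 = 0.3333
  0.01365·V_4 - 0.001·V_1 - 0.0122·V_3 = 0
Solving these 4 simultaneous equations (Gaussian elimination) gives:
  V_1 = 6.806 V, V_2 = 11.79 V, V_3 = 10.76 V, V_4 = 10.11 V
Power in each resistor, P = (ΔV)²/R:
  P_R1 = (6.806 - 0)²/430 = 0.1077 W
  P_R2 = (10.11 - 0)²/2200 = 0.04648 W
  P_R3 = (6.806 - 11.79)²/1500 = 0.01659 W
  P_R4 = (10.76 - 0)²/620 = 0.1867 W
  P_R5 = (12 - 11.79)²/62 = 0.0006856 W
  P_R6 = (12 - 10.76)²/36 = 0.04273 W
  P_R7 = (12 - 0)²/3000 = 0.048 W
  P_R8 = (6.806 - 10.76)²/430 = 0.03636 W
  P_R9 = (6.806 - 10.11)²/1000 = 0.01093 W
  P_R10 = (10.76 - 10.11)²/82 = 0.005121 W
P_total = P_R1 + P_R2 + P_R3 + P_R4 + P_R5 + P_R6 + P_R7 + P_R8 + P_R9 + P_R10 = 0.5013 W

Final answer: 0.5013 W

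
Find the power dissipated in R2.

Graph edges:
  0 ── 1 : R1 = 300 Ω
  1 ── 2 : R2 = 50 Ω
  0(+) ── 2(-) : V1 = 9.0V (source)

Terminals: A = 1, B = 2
Nodal analysis, taking node 2 as the 0 V reference.
Source V1 fixes V_0 = 9 V.
KCL at each unknown node (sum of currents leaving = 0; resistances in Ω):
  Node 1: (V_1 - 9)/300 + (V_1 - 0)/50 = 0
Collecting terms: 0.02333 × V_1 = 0.03  =>  V_1 = 1.286 V
I_R2 = (V_1 - V_2)/R2 = (1.286 - 0)/50 = 0.02571 A
P_R2 = I_R2² × R2 = (0.02571)² × 50 = 0.03306 W

Final answer: 0.03306 W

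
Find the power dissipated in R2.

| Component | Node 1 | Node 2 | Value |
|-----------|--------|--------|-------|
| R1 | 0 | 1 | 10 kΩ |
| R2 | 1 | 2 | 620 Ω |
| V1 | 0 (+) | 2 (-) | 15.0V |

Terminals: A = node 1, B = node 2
Nodal analysis, taking node 2 as the 0 V reference.
Source V1 fixes V_0 = 15 V.
KCL at each unknown node (sum of currents leaving = 0; resistances in Ω):
  Node 1: (V_1 - 15)/10000 + (V_1 - 0)/620 = 0
Collecting terms: 0.001713 × V_1 = 0.0015  =>  V_1 = 0.8757 V
I_R2 = (V_1 - V_2)/R2 = (0.8757 - 0)/620 = 0.001412 A
P_R2 = I_R2² × R2 = (0.001412)² × 620 = 0.001237 W

Final answer: 0.001237 W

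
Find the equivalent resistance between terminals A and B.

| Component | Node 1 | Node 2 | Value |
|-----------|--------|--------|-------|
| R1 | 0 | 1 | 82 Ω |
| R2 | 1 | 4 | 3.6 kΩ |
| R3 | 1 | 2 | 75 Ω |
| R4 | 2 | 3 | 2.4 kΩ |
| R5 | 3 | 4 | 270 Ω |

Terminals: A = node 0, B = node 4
Reduce the network between node 0 (A) and node 4 (B) by series/parallel combination:
  Rs1 = R3 + R4 (series, joined only at node 2) = 75 + 2400 = 2475 Ω
  Rs2 = R5 + Rs1 (series, joined only at node 3) = 270 + 2475 = 2745 Ω
  Rp1 = R2 ‖ Rs2 (parallel, both between nodes 1 and 4) = 1/(1/3600 + 1/2745) = 1557 Ω
  Rs3 = R1 + Rp1 (series, joined only at node 1) = 82 + 1557 = 1639 Ω
R_eq = 1.639 kΩ

Final answer: 1.639 kΩ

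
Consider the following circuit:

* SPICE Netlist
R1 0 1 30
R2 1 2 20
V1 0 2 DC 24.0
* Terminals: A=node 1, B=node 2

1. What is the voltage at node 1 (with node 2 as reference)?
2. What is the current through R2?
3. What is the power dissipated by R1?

Nodal analysis, taking node 2 as the 0 V reference.
Source V1 fixes V_0 = 24 V.
KCL at each unknown node (sum of currents leaving = 0; resistances in Ω):
  Node 1: (V_1 - 24)/30 + (V_1 - 0)/20 = 0
Collecting terms: 0.08333 × V_1 = 0.8  =>  V_1 = 9.6 V
Part 1:
  Read off the nodal solution: V_1 = 9.6 V
Part 2:
  I_R2 = (V_1 - V_2)/R2 = (9.6 - 0)/20 = 0.48 A
  Magnitude: I_R2 = 0.48 A
Part 3:
  I_R1 = (V_0 - V_1)/R1 = (24 - 9.6)/30 = 0.48 A
  P_R1 = I_R1² × R1 = (0.48)² × 30 = 6.912 W

Final answers:
1. V_1 = 9.6 V
2. I_R2 = 0.48 A
3. P_R1 = 6.912 W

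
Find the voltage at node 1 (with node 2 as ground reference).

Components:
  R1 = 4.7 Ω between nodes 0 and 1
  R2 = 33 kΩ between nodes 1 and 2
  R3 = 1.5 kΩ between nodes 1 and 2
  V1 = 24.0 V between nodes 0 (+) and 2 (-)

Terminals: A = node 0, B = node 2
Nodal analysis, taking node 2 as the 0 V reference.
Source V1 fixes V_0 = 24 V.
KCL at each unknown node (sum of currents leaving = 0; resistances in Ω):
  Node 1: (V_1 - 24)/4.7 + (V_1 - 0)/33000 + (V_1 - 0)/1500 = 0
Collecting terms: 0.2135 × V_1 = 5.106  =>  V_1 = 23.92 V
The requested potential is V_1 = 23.92 V.

Final answer: V_1 = 23.92 V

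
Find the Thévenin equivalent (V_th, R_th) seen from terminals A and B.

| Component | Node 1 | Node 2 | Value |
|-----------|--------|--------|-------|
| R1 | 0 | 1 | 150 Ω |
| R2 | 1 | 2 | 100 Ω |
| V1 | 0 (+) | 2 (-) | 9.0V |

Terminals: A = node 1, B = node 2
Step 1 — V_th is the open-circuit voltage V_A - V_B (nothing connected across the terminals).
Nodal analysis, taking node 2 as the 0 V reference.
Source V1 fixes V_0 = 9 V.
KCL at each unknown node (sum of currents leaving = 0; resistances in Ω):
  Node 1: (V_1 - 9)/150 + (V_1 - 0)/100 = 0
Collecting terms: 0.01667 × V_1 = 0.06  =>  V_1 = 3.6 V
V_th = V_1 - V_2 = 3.6 - 0 = 3.6 V
Step 2 — R_th: zero the source — replace V1 by a short circuit (node 2 merges into node 0) — and find the resistance seen between A (node 1) and B (node 0).
Reduce the network between node 1 (A) and node 0 (B) by series/parallel combination:
  Rp1 = R1 ‖ R2 (parallel, both between nodes 0 and 1) = 1/(1/150 + 1/100) = 60 Ω
R_th = 60 Ω

Final answer: V_th = 3.6 V, R_th = 60 Ω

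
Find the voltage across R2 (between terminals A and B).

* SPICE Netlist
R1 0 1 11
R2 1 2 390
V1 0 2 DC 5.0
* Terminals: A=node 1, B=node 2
R1 and R2 are in series across V1 (node 0 → node 1 → node 2), and the output A–B is taken across R2, so this is a voltage divider.
Series current: I = V1/(R1 + R2) = 5/(11 + 390) = 5/401 = 0.01247 A
V_R2 = I × R2 = V1 × R2/(R1 + R2) = 5 × 390/401 = 4.863 V

Final answer: 4.863 V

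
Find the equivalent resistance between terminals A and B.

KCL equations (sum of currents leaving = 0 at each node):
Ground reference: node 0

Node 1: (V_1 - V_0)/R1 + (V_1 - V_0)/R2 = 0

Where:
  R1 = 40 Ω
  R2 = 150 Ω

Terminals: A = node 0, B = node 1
Reduce the network between node 0 (A) and node 1 (B) by series/parallel combination:
  Rp1 = R1 ‖ R2 (parallel, both between nodes 0 and 1) = 1/(1/40 + 1/150) = 31.58 Ω
R_eq = 31.58 Ω

Final answer: 31.58 Ω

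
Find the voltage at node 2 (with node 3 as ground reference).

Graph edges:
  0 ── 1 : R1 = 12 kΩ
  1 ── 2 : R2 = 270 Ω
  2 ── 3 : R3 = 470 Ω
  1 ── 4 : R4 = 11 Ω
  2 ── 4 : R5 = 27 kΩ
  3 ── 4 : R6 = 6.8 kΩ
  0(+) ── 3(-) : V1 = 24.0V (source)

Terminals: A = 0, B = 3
Nodal analysis, taking node 3 as the 0 V reference.
Source V1 fixes V_0 = 24 V.
KCL at each unknown node (sum of currents leaving = 0; resistances in Ω):
  Node 1: (V_1 - 24)/12000 + (V_1 - V_2)/270 + (V_1 - V_4)/11 = 0
  Node 2: (V_2 - V_1)/270 + (V_2 - 0)/470 + (V_2 - V_4)/27000 = 0
  Node 4: (V_4 - V_1)/11 + (V_4 - V_2)/27000 + (V_4 - 0)/6800 = 0
Collecting terms (coefficients in siemens):
  0.0947·V_1 - 0.003704·V_2 - 0.09091·V_4 = 0.002
  0.005868·V_2 - 0.003704·V_1 - 0.00003704·V_4 = 0
  0.09109·V_4 - 0.09091·V_1 - 0.00003704·V_2 = 0
Solving these 3 simultaneous equations (Gaussian elimination) gives:
  V_1 = 1.261 V, V_2 = 0.8036 V, V_4 = 1.259 V
The requested potential is V_2 = 0.8036 V.

Final answer: V_2 = 0.8036 V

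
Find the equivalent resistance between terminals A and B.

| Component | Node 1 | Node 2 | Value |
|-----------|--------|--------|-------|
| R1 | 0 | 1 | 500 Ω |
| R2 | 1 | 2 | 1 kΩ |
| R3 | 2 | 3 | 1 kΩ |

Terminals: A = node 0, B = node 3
Reduce the network between node 0 (A) and node 3 (B) by series/parallel combination:
  Rs1 = R1 + R2 (series, joined only at node 1) = 500 + 1000 = 1500 Ω
  Rs2 = R3 + Rs1 (series, joined only at node 2) = 1000 + 1500 = 2500 Ω
R_eq = 2.5 kΩ

Final answer: 2.5 kΩ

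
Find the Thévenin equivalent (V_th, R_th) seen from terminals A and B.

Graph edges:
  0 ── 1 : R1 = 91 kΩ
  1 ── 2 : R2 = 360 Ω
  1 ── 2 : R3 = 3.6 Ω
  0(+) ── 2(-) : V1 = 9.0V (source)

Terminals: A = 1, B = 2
Step 1 — V_th is the open-circuit voltage V_A - V_B (nothing connected across the terminals).
Nodal analysis, taking node 2 as the 0 V reference.
Source V1 fixes V_0 = 9 V.
KCL at each unknown node (sum of currents leaving = 0; resistances in Ω):
  Node 1: (V_1 - 9)/91000 + (V_1 - 0)/360 + (V_1 - 0)/3.6 = 0
Collecting terms: 0.2806 × V_1 = 0.0000989  =>  V_1 = 0.0003525 V
V_th = V_1 - V_2 = 0.0003525 - 0 = 0.0003525 V
Step 2 — R_th: zero the source — replace V1 by a short circuit (node 2 merges into node 0) — and find the resistance seen between A (node 1) and B (node 0).
Reduce the network between node 1 (A) and node 0 (B) by series/parallel combination:
  Rp1 = R1 ‖ R2 ‖ R3 (parallel, all between nodes 0 and 1) = 1/(1/91000 + 1/360 + 1/3.6) = 3.564 Ω
R_th = 3.564 Ω

Final answer: V_th = 0.0003525 V, R_th = 3.564 Ω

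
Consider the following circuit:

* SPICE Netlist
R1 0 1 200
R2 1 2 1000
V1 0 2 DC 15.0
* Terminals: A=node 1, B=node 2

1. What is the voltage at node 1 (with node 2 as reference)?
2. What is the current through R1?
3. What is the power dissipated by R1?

Nodal analysis, taking node 2 as the 0 V reference.
Source V1 fixes V_0 = 15 V.
KCL at each unknown node (sum of currents leaving = 0; resistances in Ω):
  Node 1: (V_1 - 15)/200 + (V_1 - 0)/1000 = 0
Collecting terms: 0.006 × V_1 = 0.075  =>  V_1 = 12.5 V
Part 1:
  Read off the nodal solution: V_1 = 12.5 V
Part 2:
  I_R1 = (V_0 - V_1)/R1 = (15 - 12.5)/200 = 0.0125 A
  Magnitude: I_R1 = 0.0125 A
Part 3:
  I_R1 = (V_0 - V_1)/R1 = (15 - 12.5)/200 = 0.0125 A
  P_R1 = I_R1² × R1 = (0.0125)² × 200 = 0.03125 W

Final answers:
1. V_1 = 12.5 V
2. I_R1 = 0.0125 A
3. P_R1 = 0.03125 W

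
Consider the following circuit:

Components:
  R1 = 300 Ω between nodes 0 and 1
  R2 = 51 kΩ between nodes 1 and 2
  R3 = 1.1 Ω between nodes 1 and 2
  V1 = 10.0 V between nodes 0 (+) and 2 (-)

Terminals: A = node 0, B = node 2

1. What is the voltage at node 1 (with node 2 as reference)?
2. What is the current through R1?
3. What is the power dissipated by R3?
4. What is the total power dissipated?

Nodal analysis, taking node 2 as the 0 V reference.
Source V1 fixes V_0 = 10 V.
KCL at each unknown node (sum of currents leaving = 0; resistances in Ω):
  Node 1: (V_1 - 10)/300 + (V_1 - 0)/51000 + (V_1 - 0)/1.1 = 0
Collecting terms: 0.9124 × V_1 = 0.03333  =>  V_1 = 0.03653 V
Part 1:
  Read off the nodal solution: V_1 = 0.03653 V
Part 2:
  I_R1 = (V_0 - V_1)/R1 = (10 - 0.03653)/300 = 0.03321 A
  Magnitude: I_R1 = 0.03321 A
Part 3:
  I_R3 = (V_1 - V_2)/R3 = (0.03653 - 0)/1.1 = 0.03321 A
  P_R3 = I_R3² × R3 = (0.03321)² × 1.1 = 0.001213 W
Part 4:
  Power in each resistor, P = (ΔV)²/R:
    P_R1 = (10 - 0.03653)²/300 = 0.3309 W
    P_R2 = (0.03653 - 0)²/51000 = 0.00000002617 W
    P_R3 = (0.03653 - 0)²/1.1 = 0.001213 W
  P_total = P_R1 + P_R2 + P_R3 = 0.3321 W

Final answers:
1. V_1 = 0.03653 V
2. I_R1 = 0.03321 A
3. P_R3 = 0.001213 W
4. P_total = 0.3321 W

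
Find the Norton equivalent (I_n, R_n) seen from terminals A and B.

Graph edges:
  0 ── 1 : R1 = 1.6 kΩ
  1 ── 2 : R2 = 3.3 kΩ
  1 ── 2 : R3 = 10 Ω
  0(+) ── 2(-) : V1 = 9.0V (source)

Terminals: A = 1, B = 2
Find the Thévenin equivalent first; then I_n = V_th/R_th and R_n = R_th.
Step 1 — V_th is the open-circuit voltage V_A - V_B (nothing connected across the terminals).
Nodal analysis, taking node 2 as the 0 V reference.
Source V1 fixes V_0 = 9 V.
KCL at each unknown node (sum of currents leaving = 0; resistances in Ω):
  Node 1: (V_1 - 9)/1600 + (V_1 - 0)/3300 + (V_1 - 0)/10 = 0
Collecting terms: 0.1009 × V_1 = 0.005625  =>  V_1 = 0.05573 V
V_th = V_1 - V_2 = 0.05573 - 0 = 0.05573 V
Step 2 — R_th: zero the source — replace V1 by a short circuit (node 2 merges into node 0) — and find the resistance seen between A (node 1) and B (node 0).
Reduce the network between node 1 (A) and node 0 (B) by series/parallel combination:
  Rp1 = R1 ‖ R2 ‖ R3 (parallel, all between nodes 0 and 1) = 1/(1/1600 + 1/3300 + 1/10) = 9.908 Ω
R_th = 9.908 Ω
I_n = V_th/R_th = 0.05573/9.908 = 0.005625 A, and R_n = R_th = 9.908 Ω

Final answer: I_n = 0.005625 A, R_n = 9.908 Ω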